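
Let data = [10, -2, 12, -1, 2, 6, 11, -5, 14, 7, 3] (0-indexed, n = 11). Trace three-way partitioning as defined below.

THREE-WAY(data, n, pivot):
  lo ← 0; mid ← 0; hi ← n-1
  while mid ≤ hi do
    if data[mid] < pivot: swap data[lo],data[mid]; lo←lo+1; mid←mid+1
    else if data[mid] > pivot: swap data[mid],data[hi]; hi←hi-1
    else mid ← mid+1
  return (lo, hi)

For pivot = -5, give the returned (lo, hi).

(0, 0)

lo=0 mid=0 hi=10
10>-5: swap(0,10), hi=9 ⇒ [3, -2, 12, -1, 2, 6, 11, -5, 14, 7, 10]
3>-5: swap(0,9), hi=8 ⇒ [7, -2, 12, -1, 2, 6, 11, -5, 14, 3, 10]
7>-5: swap(0,8), hi=7 ⇒ [14, -2, 12, -1, 2, 6, 11, -5, 7, 3, 10]
14>-5: swap(0,7), hi=6 ⇒ [-5, -2, 12, -1, 2, 6, 11, 14, 7, 3, 10]
-5=-5: mid=1
-2>-5: swap(1,6), hi=5 ⇒ [-5, 11, 12, -1, 2, 6, -2, 14, 7, 3, 10]
11>-5: swap(1,5), hi=4 ⇒ [-5, 6, 12, -1, 2, 11, -2, 14, 7, 3, 10]
6>-5: swap(1,4), hi=3 ⇒ [-5, 2, 12, -1, 6, 11, -2, 14, 7, 3, 10]
2>-5: swap(1,3), hi=2 ⇒ [-5, -1, 12, 2, 6, 11, -2, 14, 7, 3, 10]
-1>-5: swap(1,2), hi=1 ⇒ [-5, 12, -1, 2, 6, 11, -2, 14, 7, 3, 10]
12>-5: swap(1,1), hi=0 ⇒ [-5, 12, -1, 2, 6, 11, -2, 14, 7, 3, 10]
done. lo=0 hi=0; data=[-5, 12, -1, 2, 6, 11, -2, 14, 7, 3, 10]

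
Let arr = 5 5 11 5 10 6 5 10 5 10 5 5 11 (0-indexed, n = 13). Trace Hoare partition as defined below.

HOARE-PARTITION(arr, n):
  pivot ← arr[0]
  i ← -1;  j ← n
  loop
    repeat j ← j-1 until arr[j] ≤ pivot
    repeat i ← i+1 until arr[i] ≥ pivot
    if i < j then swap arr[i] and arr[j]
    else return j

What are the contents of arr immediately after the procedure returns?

5 5 5 5 10 6 5 10 11 10 5 5 11

pivot = arr[0] = 5; i = -1, j = 13
j→11 (arr[11]=5≤5), i→0 (arr[0]=5≥5); i<j, swap → 5 5 11 5 10 6 5 10 5 10 5 5 11
j→10 (arr[10]=5≤5), i→1 (arr[1]=5≥5); i<j, swap → 5 5 11 5 10 6 5 10 5 10 5 5 11
j→8 (arr[8]=5≤5), i→2 (arr[2]=11≥5); i<j, swap → 5 5 5 5 10 6 5 10 11 10 5 5 11
j→6 (arr[6]=5≤5), i→3 (arr[3]=5≥5); i<j, swap → 5 5 5 5 10 6 5 10 11 10 5 5 11
j→3, i→4; i≥j, return j=3. arr = 5 5 5 5 10 6 5 10 11 10 5 5 11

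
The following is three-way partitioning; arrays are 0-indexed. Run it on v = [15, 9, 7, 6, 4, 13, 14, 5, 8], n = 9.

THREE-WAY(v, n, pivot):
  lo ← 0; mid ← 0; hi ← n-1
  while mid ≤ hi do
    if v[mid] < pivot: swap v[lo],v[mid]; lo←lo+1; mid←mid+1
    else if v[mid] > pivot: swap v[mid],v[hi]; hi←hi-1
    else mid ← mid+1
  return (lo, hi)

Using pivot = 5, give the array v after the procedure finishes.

[4, 5, 6, 7, 13, 14, 9, 8, 15]

lo=0 mid=0 hi=8
15>5: swap(0,8), hi=7 ⇒ [8, 9, 7, 6, 4, 13, 14, 5, 15]
8>5: swap(0,7), hi=6 ⇒ [5, 9, 7, 6, 4, 13, 14, 8, 15]
5=5: mid=1
9>5: swap(1,6), hi=5 ⇒ [5, 14, 7, 6, 4, 13, 9, 8, 15]
14>5: swap(1,5), hi=4 ⇒ [5, 13, 7, 6, 4, 14, 9, 8, 15]
13>5: swap(1,4), hi=3 ⇒ [5, 4, 7, 6, 13, 14, 9, 8, 15]
4<5: swap(0,1), lo=1 mid=2 ⇒ [4, 5, 7, 6, 13, 14, 9, 8, 15]
7>5: swap(2,3), hi=2 ⇒ [4, 5, 6, 7, 13, 14, 9, 8, 15]
6>5: swap(2,2), hi=1 ⇒ [4, 5, 6, 7, 13, 14, 9, 8, 15]
done. lo=1 hi=1; v=[4, 5, 6, 7, 13, 14, 9, 8, 15]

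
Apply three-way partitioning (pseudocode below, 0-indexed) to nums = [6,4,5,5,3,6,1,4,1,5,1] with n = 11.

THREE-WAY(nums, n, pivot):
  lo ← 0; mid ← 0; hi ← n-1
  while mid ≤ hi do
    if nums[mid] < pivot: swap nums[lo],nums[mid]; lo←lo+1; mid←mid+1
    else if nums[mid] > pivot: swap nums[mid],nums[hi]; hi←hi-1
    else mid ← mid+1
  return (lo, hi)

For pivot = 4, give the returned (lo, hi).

(4, 5)

pivot = 4; lo=0, mid=0, hi=10
nums[mid]=6>4: swap nums[0],nums[10]; hi=9 → [1,4,5,5,3,6,1,4,1,5,6]
nums[mid]=1<4: swap nums[0],nums[0]; lo=1,mid=1 → [1,4,5,5,3,6,1,4,1,5,6]
nums[mid]=4=4: mid=2
nums[mid]=5>4: swap nums[2],nums[9]; hi=8 → [1,4,5,5,3,6,1,4,1,5,6]
nums[mid]=5>4: swap nums[2],nums[8]; hi=7 → [1,4,1,5,3,6,1,4,5,5,6]
nums[mid]=1<4: swap nums[1],nums[2]; lo=2,mid=3 → [1,1,4,5,3,6,1,4,5,5,6]
nums[mid]=5>4: swap nums[3],nums[7]; hi=6 → [1,1,4,4,3,6,1,5,5,5,6]
nums[mid]=4=4: mid=4
nums[mid]=3<4: swap nums[2],nums[4]; lo=3,mid=5 → [1,1,3,4,4,6,1,5,5,5,6]
nums[mid]=6>4: swap nums[5],nums[6]; hi=5 → [1,1,3,4,4,1,6,5,5,5,6]
nums[mid]=1<4: swap nums[3],nums[5]; lo=4,mid=6 → [1,1,3,1,4,4,6,5,5,5,6]
end: lo=4, hi=5; nums = [1,1,3,1,4,4,6,5,5,5,6]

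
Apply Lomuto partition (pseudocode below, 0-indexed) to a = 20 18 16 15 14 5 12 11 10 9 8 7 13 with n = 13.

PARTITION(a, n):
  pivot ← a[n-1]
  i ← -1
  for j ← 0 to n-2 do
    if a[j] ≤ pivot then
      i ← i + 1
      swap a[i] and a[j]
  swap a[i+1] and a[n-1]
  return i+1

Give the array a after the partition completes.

5 12 11 10 9 8 7 13 15 14 20 18 16

pivot = a[12] = 13; i = -1
j=0: a[0]=20 > 13 → no swap
j=1: a[1]=18 > 13 → no swap
j=2: a[2]=16 > 13 → no swap
j=3: a[3]=15 > 13 → no swap
j=4: a[4]=14 > 13 → no swap
j=5: a[5]=5 ≤ 13 → i=0, swap a[0],a[5] → 5 18 16 15 14 20 12 11 10 9 8 7 13
j=6: a[6]=12 ≤ 13 → i=1, swap a[1],a[6] → 5 12 16 15 14 20 18 11 10 9 8 7 13
j=7: a[7]=11 ≤ 13 → i=2, swap a[2],a[7] → 5 12 11 15 14 20 18 16 10 9 8 7 13
j=8: a[8]=10 ≤ 13 → i=3, swap a[3],a[8] → 5 12 11 10 14 20 18 16 15 9 8 7 13
j=9: a[9]=9 ≤ 13 → i=4, swap a[4],a[9] → 5 12 11 10 9 20 18 16 15 14 8 7 13
j=10: a[10]=8 ≤ 13 → i=5, swap a[5],a[10] → 5 12 11 10 9 8 18 16 15 14 20 7 13
j=11: a[11]=7 ≤ 13 → i=6, swap a[6],a[11] → 5 12 11 10 9 8 7 16 15 14 20 18 13
final swap a[7],a[12] → 5 12 11 10 9 8 7 13 15 14 20 18 16; return 7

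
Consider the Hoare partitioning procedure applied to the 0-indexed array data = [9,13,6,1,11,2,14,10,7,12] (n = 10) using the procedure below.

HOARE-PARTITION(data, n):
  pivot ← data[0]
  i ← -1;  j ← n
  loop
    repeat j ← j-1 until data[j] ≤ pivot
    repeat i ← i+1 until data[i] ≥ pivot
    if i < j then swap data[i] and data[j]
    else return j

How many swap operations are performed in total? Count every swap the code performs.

pivot=9
j stops at 8 (7), i stops at 0 (9); swap ⇒ [7,13,6,1,11,2,14,10,9,12]
j stops at 5 (2), i stops at 1 (13); swap ⇒ [7,2,6,1,11,13,14,10,9,12]
j stops at 3, i stops at 4; i≥j ⇒ return 3. data=[7,2,6,1,11,13,14,10,9,12]

2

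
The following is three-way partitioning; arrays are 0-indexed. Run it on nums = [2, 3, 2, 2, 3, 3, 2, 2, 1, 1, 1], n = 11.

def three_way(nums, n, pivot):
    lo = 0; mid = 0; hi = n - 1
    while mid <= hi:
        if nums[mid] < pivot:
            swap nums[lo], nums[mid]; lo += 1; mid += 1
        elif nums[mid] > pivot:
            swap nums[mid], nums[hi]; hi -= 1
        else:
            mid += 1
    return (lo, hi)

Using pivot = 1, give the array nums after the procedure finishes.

[1, 1, 1, 3, 3, 2, 2, 2, 2, 3, 2]

lo=0 mid=0 hi=10
2>1: swap(0,10), hi=9 ⇒ [1, 3, 2, 2, 3, 3, 2, 2, 1, 1, 2]
1=1: mid=1
3>1: swap(1,9), hi=8 ⇒ [1, 1, 2, 2, 3, 3, 2, 2, 1, 3, 2]
1=1: mid=2
2>1: swap(2,8), hi=7 ⇒ [1, 1, 1, 2, 3, 3, 2, 2, 2, 3, 2]
1=1: mid=3
2>1: swap(3,7), hi=6 ⇒ [1, 1, 1, 2, 3, 3, 2, 2, 2, 3, 2]
2>1: swap(3,6), hi=5 ⇒ [1, 1, 1, 2, 3, 3, 2, 2, 2, 3, 2]
2>1: swap(3,5), hi=4 ⇒ [1, 1, 1, 3, 3, 2, 2, 2, 2, 3, 2]
3>1: swap(3,4), hi=3 ⇒ [1, 1, 1, 3, 3, 2, 2, 2, 2, 3, 2]
3>1: swap(3,3), hi=2 ⇒ [1, 1, 1, 3, 3, 2, 2, 2, 2, 3, 2]
done. lo=0 hi=2; nums=[1, 1, 1, 3, 3, 2, 2, 2, 2, 3, 2]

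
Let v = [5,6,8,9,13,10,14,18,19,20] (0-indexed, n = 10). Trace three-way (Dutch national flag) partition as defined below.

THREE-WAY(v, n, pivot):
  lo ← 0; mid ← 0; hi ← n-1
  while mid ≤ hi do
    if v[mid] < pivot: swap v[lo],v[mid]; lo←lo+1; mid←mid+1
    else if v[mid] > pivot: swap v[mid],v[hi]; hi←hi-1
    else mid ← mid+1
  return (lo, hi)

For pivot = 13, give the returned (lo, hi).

(5, 5)

lo=0 mid=0 hi=9
5<13: swap(0,0), lo=1 mid=1 ⇒ [5,6,8,9,13,10,14,18,19,20]
6<13: swap(1,1), lo=2 mid=2 ⇒ [5,6,8,9,13,10,14,18,19,20]
8<13: swap(2,2), lo=3 mid=3 ⇒ [5,6,8,9,13,10,14,18,19,20]
9<13: swap(3,3), lo=4 mid=4 ⇒ [5,6,8,9,13,10,14,18,19,20]
13=13: mid=5
10<13: swap(4,5), lo=5 mid=6 ⇒ [5,6,8,9,10,13,14,18,19,20]
14>13: swap(6,9), hi=8 ⇒ [5,6,8,9,10,13,20,18,19,14]
20>13: swap(6,8), hi=7 ⇒ [5,6,8,9,10,13,19,18,20,14]
19>13: swap(6,7), hi=6 ⇒ [5,6,8,9,10,13,18,19,20,14]
18>13: swap(6,6), hi=5 ⇒ [5,6,8,9,10,13,18,19,20,14]
done. lo=5 hi=5; v=[5,6,8,9,10,13,18,19,20,14]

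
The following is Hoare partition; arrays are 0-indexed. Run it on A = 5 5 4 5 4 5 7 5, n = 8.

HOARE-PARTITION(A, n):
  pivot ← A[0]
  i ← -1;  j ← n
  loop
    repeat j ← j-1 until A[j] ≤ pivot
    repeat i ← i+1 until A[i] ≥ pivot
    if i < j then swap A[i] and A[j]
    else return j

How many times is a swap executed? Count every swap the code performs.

3

pivot = A[0] = 5; i = -1, j = 8
j→7 (A[7]=5≤5), i→0 (A[0]=5≥5); i<j, swap → 5 5 4 5 4 5 7 5
j→5 (A[5]=5≤5), i→1 (A[1]=5≥5); i<j, swap → 5 5 4 5 4 5 7 5
j→4 (A[4]=4≤5), i→3 (A[3]=5≥5); i<j, swap → 5 5 4 4 5 5 7 5
j→3, i→4; i≥j, return j=3. A = 5 5 4 4 5 5 7 5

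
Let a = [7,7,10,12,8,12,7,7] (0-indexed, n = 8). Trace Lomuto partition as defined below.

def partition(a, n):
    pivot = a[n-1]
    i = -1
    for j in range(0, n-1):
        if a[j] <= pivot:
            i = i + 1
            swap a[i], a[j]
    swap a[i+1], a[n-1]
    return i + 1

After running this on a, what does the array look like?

[7,7,7,7,8,12,10,12]

pivot=7, i=-1
j=0: 7≤7, i=0, swap(0,0) ⇒ [7,7,10,12,8,12,7,7]
j=1: 7≤7, i=1, swap(1,1) ⇒ [7,7,10,12,8,12,7,7]
j=2: 10>7, skip
j=3: 12>7, skip
j=4: 8>7, skip
j=5: 12>7, skip
j=6: 7≤7, i=2, swap(2,6) ⇒ [7,7,7,12,8,12,10,7]
swap(3,7) ⇒ [7,7,7,7,8,12,10,12]; return 3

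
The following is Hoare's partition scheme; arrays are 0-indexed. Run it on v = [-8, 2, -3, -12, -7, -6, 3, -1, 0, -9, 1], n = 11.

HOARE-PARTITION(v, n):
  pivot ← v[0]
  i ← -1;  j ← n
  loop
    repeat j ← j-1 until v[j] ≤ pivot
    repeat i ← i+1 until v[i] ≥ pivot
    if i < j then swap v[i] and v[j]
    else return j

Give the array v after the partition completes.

[-9, -12, -3, 2, -7, -6, 3, -1, 0, -8, 1]

pivot=-8
j stops at 9 (-9), i stops at 0 (-8); swap ⇒ [-9, 2, -3, -12, -7, -6, 3, -1, 0, -8, 1]
j stops at 3 (-12), i stops at 1 (2); swap ⇒ [-9, -12, -3, 2, -7, -6, 3, -1, 0, -8, 1]
j stops at 1, i stops at 2; i≥j ⇒ return 1. v=[-9, -12, -3, 2, -7, -6, 3, -1, 0, -8, 1]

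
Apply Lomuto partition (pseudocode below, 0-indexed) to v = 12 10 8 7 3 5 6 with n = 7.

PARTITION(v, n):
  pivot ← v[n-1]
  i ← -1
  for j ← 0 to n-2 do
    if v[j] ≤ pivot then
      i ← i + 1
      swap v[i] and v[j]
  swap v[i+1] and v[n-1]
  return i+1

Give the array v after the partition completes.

pivot=6, i=-1
j=0: 12>6, skip
j=1: 10>6, skip
j=2: 8>6, skip
j=3: 7>6, skip
j=4: 3≤6, i=0, swap(0,4) ⇒ 3 10 8 7 12 5 6
j=5: 5≤6, i=1, swap(1,5) ⇒ 3 5 8 7 12 10 6
swap(2,6) ⇒ 3 5 6 7 12 10 8; return 2

3 5 6 7 12 10 8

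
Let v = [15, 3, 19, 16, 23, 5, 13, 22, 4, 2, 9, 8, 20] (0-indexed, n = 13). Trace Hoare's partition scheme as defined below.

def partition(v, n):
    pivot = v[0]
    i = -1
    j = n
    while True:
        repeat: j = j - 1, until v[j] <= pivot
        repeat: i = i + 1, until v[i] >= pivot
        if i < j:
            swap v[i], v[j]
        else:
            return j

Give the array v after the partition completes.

[8, 3, 9, 2, 4, 5, 13, 22, 23, 16, 19, 15, 20]

pivot=15
j stops at 11 (8), i stops at 0 (15); swap ⇒ [8, 3, 19, 16, 23, 5, 13, 22, 4, 2, 9, 15, 20]
j stops at 10 (9), i stops at 2 (19); swap ⇒ [8, 3, 9, 16, 23, 5, 13, 22, 4, 2, 19, 15, 20]
j stops at 9 (2), i stops at 3 (16); swap ⇒ [8, 3, 9, 2, 23, 5, 13, 22, 4, 16, 19, 15, 20]
j stops at 8 (4), i stops at 4 (23); swap ⇒ [8, 3, 9, 2, 4, 5, 13, 22, 23, 16, 19, 15, 20]
j stops at 6, i stops at 7; i≥j ⇒ return 6. v=[8, 3, 9, 2, 4, 5, 13, 22, 23, 16, 19, 15, 20]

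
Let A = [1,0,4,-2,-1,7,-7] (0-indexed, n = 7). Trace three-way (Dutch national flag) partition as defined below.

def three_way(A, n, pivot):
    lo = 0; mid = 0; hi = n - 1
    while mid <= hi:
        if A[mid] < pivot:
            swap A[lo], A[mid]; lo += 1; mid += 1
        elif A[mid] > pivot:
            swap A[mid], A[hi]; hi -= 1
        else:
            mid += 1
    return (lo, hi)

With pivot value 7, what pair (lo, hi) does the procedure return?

pivot = 7; lo=0, mid=0, hi=6
A[mid]=1<7: swap A[0],A[0]; lo=1,mid=1 → [1,0,4,-2,-1,7,-7]
A[mid]=0<7: swap A[1],A[1]; lo=2,mid=2 → [1,0,4,-2,-1,7,-7]
A[mid]=4<7: swap A[2],A[2]; lo=3,mid=3 → [1,0,4,-2,-1,7,-7]
A[mid]=-2<7: swap A[3],A[3]; lo=4,mid=4 → [1,0,4,-2,-1,7,-7]
A[mid]=-1<7: swap A[4],A[4]; lo=5,mid=5 → [1,0,4,-2,-1,7,-7]
A[mid]=7=7: mid=6
A[mid]=-7<7: swap A[5],A[6]; lo=6,mid=7 → [1,0,4,-2,-1,-7,7]
end: lo=6, hi=6; A = [1,0,4,-2,-1,-7,7]

(6, 6)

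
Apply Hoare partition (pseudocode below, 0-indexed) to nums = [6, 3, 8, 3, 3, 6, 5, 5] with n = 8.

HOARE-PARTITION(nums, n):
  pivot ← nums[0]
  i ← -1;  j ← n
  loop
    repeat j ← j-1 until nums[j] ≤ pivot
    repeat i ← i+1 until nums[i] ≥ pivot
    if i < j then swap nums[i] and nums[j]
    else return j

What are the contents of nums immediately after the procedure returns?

pivot = nums[0] = 6; i = -1, j = 8
j→7 (nums[7]=5≤6), i→0 (nums[0]=6≥6); i<j, swap → [5, 3, 8, 3, 3, 6, 5, 6]
j→6 (nums[6]=5≤6), i→2 (nums[2]=8≥6); i<j, swap → [5, 3, 5, 3, 3, 6, 8, 6]
j→5, i→5; i≥j, return j=5. nums = [5, 3, 5, 3, 3, 6, 8, 6]

[5, 3, 5, 3, 3, 6, 8, 6]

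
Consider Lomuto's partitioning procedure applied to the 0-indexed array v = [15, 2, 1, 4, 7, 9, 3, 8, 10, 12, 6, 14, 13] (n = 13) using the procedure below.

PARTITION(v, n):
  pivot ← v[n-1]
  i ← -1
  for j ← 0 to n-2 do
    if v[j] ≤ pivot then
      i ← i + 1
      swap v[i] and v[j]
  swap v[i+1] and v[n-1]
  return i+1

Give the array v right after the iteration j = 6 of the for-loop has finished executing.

pivot=13, i=-1
j=0: 15>13, skip
j=1: 2≤13, i=0, swap(0,1) ⇒ [2, 15, 1, 4, 7, 9, 3, 8, 10, 12, 6, 14, 13]
j=2: 1≤13, i=1, swap(1,2) ⇒ [2, 1, 15, 4, 7, 9, 3, 8, 10, 12, 6, 14, 13]
j=3: 4≤13, i=2, swap(2,3) ⇒ [2, 1, 4, 15, 7, 9, 3, 8, 10, 12, 6, 14, 13]
j=4: 7≤13, i=3, swap(3,4) ⇒ [2, 1, 4, 7, 15, 9, 3, 8, 10, 12, 6, 14, 13]
j=5: 9≤13, i=4, swap(4,5) ⇒ [2, 1, 4, 7, 9, 15, 3, 8, 10, 12, 6, 14, 13]
j=6: 3≤13, i=5, swap(5,6) ⇒ [2, 1, 4, 7, 9, 3, 15, 8, 10, 12, 6, 14, 13]
(after j=6) v = [2, 1, 4, 7, 9, 3, 15, 8, 10, 12, 6, 14, 13]

[2, 1, 4, 7, 9, 3, 15, 8, 10, 12, 6, 14, 13]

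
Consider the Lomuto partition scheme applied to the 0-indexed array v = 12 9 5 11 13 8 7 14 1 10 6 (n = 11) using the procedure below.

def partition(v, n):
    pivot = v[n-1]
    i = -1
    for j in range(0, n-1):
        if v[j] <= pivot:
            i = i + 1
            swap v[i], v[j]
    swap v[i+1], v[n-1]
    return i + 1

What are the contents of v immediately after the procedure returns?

5 1 6 11 13 8 7 14 9 10 12

pivot=6, i=-1
j=0: 12>6, skip
j=1: 9>6, skip
j=2: 5≤6, i=0, swap(0,2) ⇒ 5 9 12 11 13 8 7 14 1 10 6
j=3: 11>6, skip
j=4: 13>6, skip
j=5: 8>6, skip
j=6: 7>6, skip
j=7: 14>6, skip
j=8: 1≤6, i=1, swap(1,8) ⇒ 5 1 12 11 13 8 7 14 9 10 6
j=9: 10>6, skip
swap(2,10) ⇒ 5 1 6 11 13 8 7 14 9 10 12; return 2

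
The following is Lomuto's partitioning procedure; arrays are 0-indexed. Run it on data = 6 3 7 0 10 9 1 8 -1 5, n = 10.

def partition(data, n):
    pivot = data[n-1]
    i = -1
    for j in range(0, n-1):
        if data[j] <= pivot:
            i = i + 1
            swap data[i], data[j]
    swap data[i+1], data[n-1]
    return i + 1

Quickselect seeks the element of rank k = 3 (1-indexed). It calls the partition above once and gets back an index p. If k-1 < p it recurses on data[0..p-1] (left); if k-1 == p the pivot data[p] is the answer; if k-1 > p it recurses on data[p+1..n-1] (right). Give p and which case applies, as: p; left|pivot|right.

pivot = data[9] = 5; i = -1
j=0: data[0]=6 > 5 → no swap
j=1: data[1]=3 ≤ 5 → i=0, swap data[0],data[1] → 3 6 7 0 10 9 1 8 -1 5
j=2: data[2]=7 > 5 → no swap
j=3: data[3]=0 ≤ 5 → i=1, swap data[1],data[3] → 3 0 7 6 10 9 1 8 -1 5
j=4: data[4]=10 > 5 → no swap
j=5: data[5]=9 > 5 → no swap
j=6: data[6]=1 ≤ 5 → i=2, swap data[2],data[6] → 3 0 1 6 10 9 7 8 -1 5
j=7: data[7]=8 > 5 → no swap
j=8: data[8]=-1 ≤ 5 → i=3, swap data[3],data[8] → 3 0 1 -1 10 9 7 8 6 5
final swap data[4],data[9] → 3 0 1 -1 5 9 7 8 6 10; return 4
p = 4; k-1 = 2 < 4 ⇒ left

4; left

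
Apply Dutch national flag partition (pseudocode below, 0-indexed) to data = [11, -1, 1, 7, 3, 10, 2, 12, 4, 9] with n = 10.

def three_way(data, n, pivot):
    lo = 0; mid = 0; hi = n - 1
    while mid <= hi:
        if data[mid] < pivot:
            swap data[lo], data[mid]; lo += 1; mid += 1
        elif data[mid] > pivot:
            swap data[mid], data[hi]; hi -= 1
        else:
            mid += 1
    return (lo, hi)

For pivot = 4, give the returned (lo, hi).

(4, 4)

lo=0 mid=0 hi=9
11>4: swap(0,9), hi=8 ⇒ [9, -1, 1, 7, 3, 10, 2, 12, 4, 11]
9>4: swap(0,8), hi=7 ⇒ [4, -1, 1, 7, 3, 10, 2, 12, 9, 11]
4=4: mid=1
-1<4: swap(0,1), lo=1 mid=2 ⇒ [-1, 4, 1, 7, 3, 10, 2, 12, 9, 11]
1<4: swap(1,2), lo=2 mid=3 ⇒ [-1, 1, 4, 7, 3, 10, 2, 12, 9, 11]
7>4: swap(3,7), hi=6 ⇒ [-1, 1, 4, 12, 3, 10, 2, 7, 9, 11]
12>4: swap(3,6), hi=5 ⇒ [-1, 1, 4, 2, 3, 10, 12, 7, 9, 11]
2<4: swap(2,3), lo=3 mid=4 ⇒ [-1, 1, 2, 4, 3, 10, 12, 7, 9, 11]
3<4: swap(3,4), lo=4 mid=5 ⇒ [-1, 1, 2, 3, 4, 10, 12, 7, 9, 11]
10>4: swap(5,5), hi=4 ⇒ [-1, 1, 2, 3, 4, 10, 12, 7, 9, 11]
done. lo=4 hi=4; data=[-1, 1, 2, 3, 4, 10, 12, 7, 9, 11]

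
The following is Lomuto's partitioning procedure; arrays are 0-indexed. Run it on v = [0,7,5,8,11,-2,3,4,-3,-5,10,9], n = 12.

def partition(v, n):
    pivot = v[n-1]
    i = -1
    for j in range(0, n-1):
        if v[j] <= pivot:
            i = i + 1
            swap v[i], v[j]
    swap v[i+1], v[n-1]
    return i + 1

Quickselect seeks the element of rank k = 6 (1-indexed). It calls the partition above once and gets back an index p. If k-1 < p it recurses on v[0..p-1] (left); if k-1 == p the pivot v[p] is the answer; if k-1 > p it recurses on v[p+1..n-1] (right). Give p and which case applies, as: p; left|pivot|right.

pivot=9, i=-1
j=0: 0≤9, i=0, swap(0,0) ⇒ [0,7,5,8,11,-2,3,4,-3,-5,10,9]
j=1: 7≤9, i=1, swap(1,1) ⇒ [0,7,5,8,11,-2,3,4,-3,-5,10,9]
j=2: 5≤9, i=2, swap(2,2) ⇒ [0,7,5,8,11,-2,3,4,-3,-5,10,9]
j=3: 8≤9, i=3, swap(3,3) ⇒ [0,7,5,8,11,-2,3,4,-3,-5,10,9]
j=4: 11>9, skip
j=5: -2≤9, i=4, swap(4,5) ⇒ [0,7,5,8,-2,11,3,4,-3,-5,10,9]
j=6: 3≤9, i=5, swap(5,6) ⇒ [0,7,5,8,-2,3,11,4,-3,-5,10,9]
j=7: 4≤9, i=6, swap(6,7) ⇒ [0,7,5,8,-2,3,4,11,-3,-5,10,9]
j=8: -3≤9, i=7, swap(7,8) ⇒ [0,7,5,8,-2,3,4,-3,11,-5,10,9]
j=9: -5≤9, i=8, swap(8,9) ⇒ [0,7,5,8,-2,3,4,-3,-5,11,10,9]
j=10: 10>9, skip
swap(9,11) ⇒ [0,7,5,8,-2,3,4,-3,-5,9,10,11]; return 9
p = 9; k-1 = 5 < 9 ⇒ left

9; left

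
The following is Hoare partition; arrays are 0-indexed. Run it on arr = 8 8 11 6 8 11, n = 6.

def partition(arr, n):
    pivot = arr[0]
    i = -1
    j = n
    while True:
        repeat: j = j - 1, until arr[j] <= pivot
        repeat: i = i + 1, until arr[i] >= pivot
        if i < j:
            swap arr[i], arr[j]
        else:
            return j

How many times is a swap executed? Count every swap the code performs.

pivot = arr[0] = 8; i = -1, j = 6
j→4 (arr[4]=8≤8), i→0 (arr[0]=8≥8); i<j, swap → 8 8 11 6 8 11
j→3 (arr[3]=6≤8), i→1 (arr[1]=8≥8); i<j, swap → 8 6 11 8 8 11
j→1, i→2; i≥j, return j=1. arr = 8 6 11 8 8 11

2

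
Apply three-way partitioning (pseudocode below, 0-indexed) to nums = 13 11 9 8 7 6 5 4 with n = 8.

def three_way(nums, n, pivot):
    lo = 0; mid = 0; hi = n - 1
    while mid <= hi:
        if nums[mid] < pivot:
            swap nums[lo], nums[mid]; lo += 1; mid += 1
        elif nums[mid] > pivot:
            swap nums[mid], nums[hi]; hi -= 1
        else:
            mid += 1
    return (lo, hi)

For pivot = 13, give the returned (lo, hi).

pivot = 13; lo=0, mid=0, hi=7
nums[mid]=13=13: mid=1
nums[mid]=11<13: swap nums[0],nums[1]; lo=1,mid=2 → 11 13 9 8 7 6 5 4
nums[mid]=9<13: swap nums[1],nums[2]; lo=2,mid=3 → 11 9 13 8 7 6 5 4
nums[mid]=8<13: swap nums[2],nums[3]; lo=3,mid=4 → 11 9 8 13 7 6 5 4
nums[mid]=7<13: swap nums[3],nums[4]; lo=4,mid=5 → 11 9 8 7 13 6 5 4
nums[mid]=6<13: swap nums[4],nums[5]; lo=5,mid=6 → 11 9 8 7 6 13 5 4
nums[mid]=5<13: swap nums[5],nums[6]; lo=6,mid=7 → 11 9 8 7 6 5 13 4
nums[mid]=4<13: swap nums[6],nums[7]; lo=7,mid=8 → 11 9 8 7 6 5 4 13
end: lo=7, hi=7; nums = 11 9 8 7 6 5 4 13

(7, 7)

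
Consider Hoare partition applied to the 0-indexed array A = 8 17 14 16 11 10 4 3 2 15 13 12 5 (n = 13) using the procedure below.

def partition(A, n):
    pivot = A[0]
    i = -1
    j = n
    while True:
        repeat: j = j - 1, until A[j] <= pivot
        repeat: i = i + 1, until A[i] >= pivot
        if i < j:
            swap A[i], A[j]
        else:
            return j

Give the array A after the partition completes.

5 2 3 4 11 10 16 14 17 15 13 12 8

pivot=8
j stops at 12 (5), i stops at 0 (8); swap ⇒ 5 17 14 16 11 10 4 3 2 15 13 12 8
j stops at 8 (2), i stops at 1 (17); swap ⇒ 5 2 14 16 11 10 4 3 17 15 13 12 8
j stops at 7 (3), i stops at 2 (14); swap ⇒ 5 2 3 16 11 10 4 14 17 15 13 12 8
j stops at 6 (4), i stops at 3 (16); swap ⇒ 5 2 3 4 11 10 16 14 17 15 13 12 8
j stops at 3, i stops at 4; i≥j ⇒ return 3. A=5 2 3 4 11 10 16 14 17 15 13 12 8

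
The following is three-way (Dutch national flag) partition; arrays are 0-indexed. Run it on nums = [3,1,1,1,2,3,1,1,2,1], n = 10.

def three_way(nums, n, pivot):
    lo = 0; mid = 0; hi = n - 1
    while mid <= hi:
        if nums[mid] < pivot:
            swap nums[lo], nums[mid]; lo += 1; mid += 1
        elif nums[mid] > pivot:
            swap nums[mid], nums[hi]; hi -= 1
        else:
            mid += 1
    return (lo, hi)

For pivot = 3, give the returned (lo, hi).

lo=0 mid=0 hi=9
3=3: mid=1
1<3: swap(0,1), lo=1 mid=2 ⇒ [1,3,1,1,2,3,1,1,2,1]
1<3: swap(1,2), lo=2 mid=3 ⇒ [1,1,3,1,2,3,1,1,2,1]
1<3: swap(2,3), lo=3 mid=4 ⇒ [1,1,1,3,2,3,1,1,2,1]
2<3: swap(3,4), lo=4 mid=5 ⇒ [1,1,1,2,3,3,1,1,2,1]
3=3: mid=6
1<3: swap(4,6), lo=5 mid=7 ⇒ [1,1,1,2,1,3,3,1,2,1]
1<3: swap(5,7), lo=6 mid=8 ⇒ [1,1,1,2,1,1,3,3,2,1]
2<3: swap(6,8), lo=7 mid=9 ⇒ [1,1,1,2,1,1,2,3,3,1]
1<3: swap(7,9), lo=8 mid=10 ⇒ [1,1,1,2,1,1,2,1,3,3]
done. lo=8 hi=9; nums=[1,1,1,2,1,1,2,1,3,3]

(8, 9)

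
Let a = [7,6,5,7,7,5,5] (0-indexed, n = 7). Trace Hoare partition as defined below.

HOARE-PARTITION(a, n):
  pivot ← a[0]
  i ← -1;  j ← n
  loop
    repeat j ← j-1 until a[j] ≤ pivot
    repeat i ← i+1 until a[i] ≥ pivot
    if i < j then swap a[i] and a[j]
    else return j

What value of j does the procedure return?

pivot=7
j stops at 6 (5), i stops at 0 (7); swap ⇒ [5,6,5,7,7,5,7]
j stops at 5 (5), i stops at 3 (7); swap ⇒ [5,6,5,5,7,7,7]
j stops at 4, i stops at 4; i≥j ⇒ return 4. a=[5,6,5,5,7,7,7]

4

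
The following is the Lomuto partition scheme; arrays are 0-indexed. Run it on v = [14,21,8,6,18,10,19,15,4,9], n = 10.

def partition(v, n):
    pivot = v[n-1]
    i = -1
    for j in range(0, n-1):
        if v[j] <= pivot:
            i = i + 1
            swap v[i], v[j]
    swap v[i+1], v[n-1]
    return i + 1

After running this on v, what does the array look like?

[8,6,4,9,18,10,19,15,14,21]

pivot=9, i=-1
j=0: 14>9, skip
j=1: 21>9, skip
j=2: 8≤9, i=0, swap(0,2) ⇒ [8,21,14,6,18,10,19,15,4,9]
j=3: 6≤9, i=1, swap(1,3) ⇒ [8,6,14,21,18,10,19,15,4,9]
j=4: 18>9, skip
j=5: 10>9, skip
j=6: 19>9, skip
j=7: 15>9, skip
j=8: 4≤9, i=2, swap(2,8) ⇒ [8,6,4,21,18,10,19,15,14,9]
swap(3,9) ⇒ [8,6,4,9,18,10,19,15,14,21]; return 3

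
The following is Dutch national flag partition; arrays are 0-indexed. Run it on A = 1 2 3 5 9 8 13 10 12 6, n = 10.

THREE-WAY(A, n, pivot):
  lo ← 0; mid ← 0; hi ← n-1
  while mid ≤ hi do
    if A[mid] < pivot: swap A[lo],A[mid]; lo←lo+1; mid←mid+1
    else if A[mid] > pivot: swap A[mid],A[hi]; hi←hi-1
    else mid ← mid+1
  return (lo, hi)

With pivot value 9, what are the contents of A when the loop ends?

1 2 3 5 8 6 9 12 10 13

lo=0 mid=0 hi=9
1<9: swap(0,0), lo=1 mid=1 ⇒ 1 2 3 5 9 8 13 10 12 6
2<9: swap(1,1), lo=2 mid=2 ⇒ 1 2 3 5 9 8 13 10 12 6
3<9: swap(2,2), lo=3 mid=3 ⇒ 1 2 3 5 9 8 13 10 12 6
5<9: swap(3,3), lo=4 mid=4 ⇒ 1 2 3 5 9 8 13 10 12 6
9=9: mid=5
8<9: swap(4,5), lo=5 mid=6 ⇒ 1 2 3 5 8 9 13 10 12 6
13>9: swap(6,9), hi=8 ⇒ 1 2 3 5 8 9 6 10 12 13
6<9: swap(5,6), lo=6 mid=7 ⇒ 1 2 3 5 8 6 9 10 12 13
10>9: swap(7,8), hi=7 ⇒ 1 2 3 5 8 6 9 12 10 13
12>9: swap(7,7), hi=6 ⇒ 1 2 3 5 8 6 9 12 10 13
done. lo=6 hi=6; A=1 2 3 5 8 6 9 12 10 13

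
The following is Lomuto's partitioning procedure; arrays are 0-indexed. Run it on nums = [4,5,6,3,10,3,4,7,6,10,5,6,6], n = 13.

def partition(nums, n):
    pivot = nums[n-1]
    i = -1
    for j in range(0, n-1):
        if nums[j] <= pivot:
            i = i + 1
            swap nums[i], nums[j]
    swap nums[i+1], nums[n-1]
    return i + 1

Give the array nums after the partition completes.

pivot=6, i=-1
j=0: 4≤6, i=0, swap(0,0) ⇒ [4,5,6,3,10,3,4,7,6,10,5,6,6]
j=1: 5≤6, i=1, swap(1,1) ⇒ [4,5,6,3,10,3,4,7,6,10,5,6,6]
j=2: 6≤6, i=2, swap(2,2) ⇒ [4,5,6,3,10,3,4,7,6,10,5,6,6]
j=3: 3≤6, i=3, swap(3,3) ⇒ [4,5,6,3,10,3,4,7,6,10,5,6,6]
j=4: 10>6, skip
j=5: 3≤6, i=4, swap(4,5) ⇒ [4,5,6,3,3,10,4,7,6,10,5,6,6]
j=6: 4≤6, i=5, swap(5,6) ⇒ [4,5,6,3,3,4,10,7,6,10,5,6,6]
j=7: 7>6, skip
j=8: 6≤6, i=6, swap(6,8) ⇒ [4,5,6,3,3,4,6,7,10,10,5,6,6]
j=9: 10>6, skip
j=10: 5≤6, i=7, swap(7,10) ⇒ [4,5,6,3,3,4,6,5,10,10,7,6,6]
j=11: 6≤6, i=8, swap(8,11) ⇒ [4,5,6,3,3,4,6,5,6,10,7,10,6]
swap(9,12) ⇒ [4,5,6,3,3,4,6,5,6,6,7,10,10]; return 9

[4,5,6,3,3,4,6,5,6,6,7,10,10]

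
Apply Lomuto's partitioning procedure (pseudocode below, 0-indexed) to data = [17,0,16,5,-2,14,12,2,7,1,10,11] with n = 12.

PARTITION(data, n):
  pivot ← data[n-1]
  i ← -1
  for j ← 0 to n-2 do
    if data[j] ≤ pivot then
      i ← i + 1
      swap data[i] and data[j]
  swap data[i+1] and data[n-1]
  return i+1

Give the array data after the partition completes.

[0,5,-2,2,7,1,10,11,16,14,12,17]

pivot=11, i=-1
j=0: 17>11, skip
j=1: 0≤11, i=0, swap(0,1) ⇒ [0,17,16,5,-2,14,12,2,7,1,10,11]
j=2: 16>11, skip
j=3: 5≤11, i=1, swap(1,3) ⇒ [0,5,16,17,-2,14,12,2,7,1,10,11]
j=4: -2≤11, i=2, swap(2,4) ⇒ [0,5,-2,17,16,14,12,2,7,1,10,11]
j=5: 14>11, skip
j=6: 12>11, skip
j=7: 2≤11, i=3, swap(3,7) ⇒ [0,5,-2,2,16,14,12,17,7,1,10,11]
j=8: 7≤11, i=4, swap(4,8) ⇒ [0,5,-2,2,7,14,12,17,16,1,10,11]
j=9: 1≤11, i=5, swap(5,9) ⇒ [0,5,-2,2,7,1,12,17,16,14,10,11]
j=10: 10≤11, i=6, swap(6,10) ⇒ [0,5,-2,2,7,1,10,17,16,14,12,11]
swap(7,11) ⇒ [0,5,-2,2,7,1,10,11,16,14,12,17]; return 7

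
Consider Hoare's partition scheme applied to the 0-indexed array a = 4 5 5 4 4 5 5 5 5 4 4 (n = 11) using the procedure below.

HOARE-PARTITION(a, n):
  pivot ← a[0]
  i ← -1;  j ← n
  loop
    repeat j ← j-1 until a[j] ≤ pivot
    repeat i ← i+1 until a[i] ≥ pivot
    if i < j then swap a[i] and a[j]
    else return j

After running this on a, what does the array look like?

4 4 4 4 5 5 5 5 5 5 4

pivot=4
j stops at 10 (4), i stops at 0 (4); swap ⇒ 4 5 5 4 4 5 5 5 5 4 4
j stops at 9 (4), i stops at 1 (5); swap ⇒ 4 4 5 4 4 5 5 5 5 5 4
j stops at 4 (4), i stops at 2 (5); swap ⇒ 4 4 4 4 5 5 5 5 5 5 4
j stops at 3, i stops at 3; i≥j ⇒ return 3. a=4 4 4 4 5 5 5 5 5 5 4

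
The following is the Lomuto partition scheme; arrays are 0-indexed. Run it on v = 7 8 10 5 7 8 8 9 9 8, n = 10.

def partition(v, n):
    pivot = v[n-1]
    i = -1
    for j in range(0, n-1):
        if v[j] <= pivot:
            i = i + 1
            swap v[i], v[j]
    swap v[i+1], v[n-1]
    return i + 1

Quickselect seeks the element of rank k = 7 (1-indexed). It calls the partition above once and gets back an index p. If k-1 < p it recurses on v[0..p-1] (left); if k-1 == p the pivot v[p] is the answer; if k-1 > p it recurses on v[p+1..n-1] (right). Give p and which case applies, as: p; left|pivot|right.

pivot = v[9] = 8; i = -1
j=0: v[0]=7 ≤ 8 → i=0, swap v[0],v[0] (no change) → 7 8 10 5 7 8 8 9 9 8
j=1: v[1]=8 ≤ 8 → i=1, swap v[1],v[1] (no change) → 7 8 10 5 7 8 8 9 9 8
j=2: v[2]=10 > 8 → no swap
j=3: v[3]=5 ≤ 8 → i=2, swap v[2],v[3] → 7 8 5 10 7 8 8 9 9 8
j=4: v[4]=7 ≤ 8 → i=3, swap v[3],v[4] → 7 8 5 7 10 8 8 9 9 8
j=5: v[5]=8 ≤ 8 → i=4, swap v[4],v[5] → 7 8 5 7 8 10 8 9 9 8
j=6: v[6]=8 ≤ 8 → i=5, swap v[5],v[6] → 7 8 5 7 8 8 10 9 9 8
j=7: v[7]=9 > 8 → no swap
j=8: v[8]=9 > 8 → no swap
final swap v[6],v[9] → 7 8 5 7 8 8 8 9 9 10; return 6
p = 6; k-1 = 6 == 6 ⇒ pivot

6; pivot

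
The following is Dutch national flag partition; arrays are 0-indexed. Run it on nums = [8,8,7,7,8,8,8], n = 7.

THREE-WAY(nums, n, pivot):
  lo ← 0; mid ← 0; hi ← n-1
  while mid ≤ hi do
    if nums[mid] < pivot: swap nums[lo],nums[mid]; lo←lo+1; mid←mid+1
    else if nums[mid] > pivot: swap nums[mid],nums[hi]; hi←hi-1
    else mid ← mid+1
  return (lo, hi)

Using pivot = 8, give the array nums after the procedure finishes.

lo=0 mid=0 hi=6
8=8: mid=1
8=8: mid=2
7<8: swap(0,2), lo=1 mid=3 ⇒ [7,8,8,7,8,8,8]
7<8: swap(1,3), lo=2 mid=4 ⇒ [7,7,8,8,8,8,8]
8=8: mid=5
8=8: mid=6
8=8: mid=7
done. lo=2 hi=6; nums=[7,7,8,8,8,8,8]

[7,7,8,8,8,8,8]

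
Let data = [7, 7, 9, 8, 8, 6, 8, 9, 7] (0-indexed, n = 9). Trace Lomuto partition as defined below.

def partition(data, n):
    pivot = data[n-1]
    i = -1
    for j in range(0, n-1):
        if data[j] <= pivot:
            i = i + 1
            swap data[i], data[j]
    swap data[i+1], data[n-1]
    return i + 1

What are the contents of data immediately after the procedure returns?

[7, 7, 6, 7, 8, 9, 8, 9, 8]

pivot = data[8] = 7; i = -1
j=0: data[0]=7 ≤ 7 → i=0, swap data[0],data[0] (no change) → [7, 7, 9, 8, 8, 6, 8, 9, 7]
j=1: data[1]=7 ≤ 7 → i=1, swap data[1],data[1] (no change) → [7, 7, 9, 8, 8, 6, 8, 9, 7]
j=2: data[2]=9 > 7 → no swap
j=3: data[3]=8 > 7 → no swap
j=4: data[4]=8 > 7 → no swap
j=5: data[5]=6 ≤ 7 → i=2, swap data[2],data[5] → [7, 7, 6, 8, 8, 9, 8, 9, 7]
j=6: data[6]=8 > 7 → no swap
j=7: data[7]=9 > 7 → no swap
final swap data[3],data[8] → [7, 7, 6, 7, 8, 9, 8, 9, 8]; return 3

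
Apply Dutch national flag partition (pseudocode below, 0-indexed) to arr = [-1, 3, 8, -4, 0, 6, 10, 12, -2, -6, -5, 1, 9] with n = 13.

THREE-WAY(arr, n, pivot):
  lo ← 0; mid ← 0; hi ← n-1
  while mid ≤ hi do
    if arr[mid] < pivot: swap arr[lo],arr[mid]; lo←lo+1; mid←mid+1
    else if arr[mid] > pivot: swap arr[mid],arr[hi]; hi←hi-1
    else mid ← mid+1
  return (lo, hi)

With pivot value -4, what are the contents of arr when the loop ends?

[-5, -6, -4, 0, 6, 10, 12, -2, 8, 3, 1, 9, -1]

pivot = -4; lo=0, mid=0, hi=12
arr[mid]=-1>-4: swap arr[0],arr[12]; hi=11 → [9, 3, 8, -4, 0, 6, 10, 12, -2, -6, -5, 1, -1]
arr[mid]=9>-4: swap arr[0],arr[11]; hi=10 → [1, 3, 8, -4, 0, 6, 10, 12, -2, -6, -5, 9, -1]
arr[mid]=1>-4: swap arr[0],arr[10]; hi=9 → [-5, 3, 8, -4, 0, 6, 10, 12, -2, -6, 1, 9, -1]
arr[mid]=-5<-4: swap arr[0],arr[0]; lo=1,mid=1 → [-5, 3, 8, -4, 0, 6, 10, 12, -2, -6, 1, 9, -1]
arr[mid]=3>-4: swap arr[1],arr[9]; hi=8 → [-5, -6, 8, -4, 0, 6, 10, 12, -2, 3, 1, 9, -1]
arr[mid]=-6<-4: swap arr[1],arr[1]; lo=2,mid=2 → [-5, -6, 8, -4, 0, 6, 10, 12, -2, 3, 1, 9, -1]
arr[mid]=8>-4: swap arr[2],arr[8]; hi=7 → [-5, -6, -2, -4, 0, 6, 10, 12, 8, 3, 1, 9, -1]
arr[mid]=-2>-4: swap arr[2],arr[7]; hi=6 → [-5, -6, 12, -4, 0, 6, 10, -2, 8, 3, 1, 9, -1]
arr[mid]=12>-4: swap arr[2],arr[6]; hi=5 → [-5, -6, 10, -4, 0, 6, 12, -2, 8, 3, 1, 9, -1]
arr[mid]=10>-4: swap arr[2],arr[5]; hi=4 → [-5, -6, 6, -4, 0, 10, 12, -2, 8, 3, 1, 9, -1]
arr[mid]=6>-4: swap arr[2],arr[4]; hi=3 → [-5, -6, 0, -4, 6, 10, 12, -2, 8, 3, 1, 9, -1]
arr[mid]=0>-4: swap arr[2],arr[3]; hi=2 → [-5, -6, -4, 0, 6, 10, 12, -2, 8, 3, 1, 9, -1]
arr[mid]=-4=-4: mid=3
end: lo=2, hi=2; arr = [-5, -6, -4, 0, 6, 10, 12, -2, 8, 3, 1, 9, -1]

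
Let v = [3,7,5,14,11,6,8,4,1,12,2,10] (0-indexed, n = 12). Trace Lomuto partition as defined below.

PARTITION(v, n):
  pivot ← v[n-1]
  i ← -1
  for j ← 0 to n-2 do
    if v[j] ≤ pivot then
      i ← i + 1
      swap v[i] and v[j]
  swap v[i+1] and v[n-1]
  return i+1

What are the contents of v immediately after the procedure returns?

[3,7,5,6,8,4,1,2,10,12,14,11]

pivot = v[11] = 10; i = -1
j=0: v[0]=3 ≤ 10 → i=0, swap v[0],v[0] (no change) → [3,7,5,14,11,6,8,4,1,12,2,10]
j=1: v[1]=7 ≤ 10 → i=1, swap v[1],v[1] (no change) → [3,7,5,14,11,6,8,4,1,12,2,10]
j=2: v[2]=5 ≤ 10 → i=2, swap v[2],v[2] (no change) → [3,7,5,14,11,6,8,4,1,12,2,10]
j=3: v[3]=14 > 10 → no swap
j=4: v[4]=11 > 10 → no swap
j=5: v[5]=6 ≤ 10 → i=3, swap v[3],v[5] → [3,7,5,6,11,14,8,4,1,12,2,10]
j=6: v[6]=8 ≤ 10 → i=4, swap v[4],v[6] → [3,7,5,6,8,14,11,4,1,12,2,10]
j=7: v[7]=4 ≤ 10 → i=5, swap v[5],v[7] → [3,7,5,6,8,4,11,14,1,12,2,10]
j=8: v[8]=1 ≤ 10 → i=6, swap v[6],v[8] → [3,7,5,6,8,4,1,14,11,12,2,10]
j=9: v[9]=12 > 10 → no swap
j=10: v[10]=2 ≤ 10 → i=7, swap v[7],v[10] → [3,7,5,6,8,4,1,2,11,12,14,10]
final swap v[8],v[11] → [3,7,5,6,8,4,1,2,10,12,14,11]; return 8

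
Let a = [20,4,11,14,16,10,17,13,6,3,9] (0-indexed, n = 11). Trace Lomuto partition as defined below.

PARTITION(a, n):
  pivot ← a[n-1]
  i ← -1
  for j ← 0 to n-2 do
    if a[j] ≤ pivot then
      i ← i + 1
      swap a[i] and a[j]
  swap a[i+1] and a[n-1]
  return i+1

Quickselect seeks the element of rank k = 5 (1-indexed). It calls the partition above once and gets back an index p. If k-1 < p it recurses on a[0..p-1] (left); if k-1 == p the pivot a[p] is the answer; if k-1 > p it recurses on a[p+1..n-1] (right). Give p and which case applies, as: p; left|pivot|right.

3; right

pivot = a[10] = 9; i = -1
j=0: a[0]=20 > 9 → no swap
j=1: a[1]=4 ≤ 9 → i=0, swap a[0],a[1] → [4,20,11,14,16,10,17,13,6,3,9]
j=2: a[2]=11 > 9 → no swap
j=3: a[3]=14 > 9 → no swap
j=4: a[4]=16 > 9 → no swap
j=5: a[5]=10 > 9 → no swap
j=6: a[6]=17 > 9 → no swap
j=7: a[7]=13 > 9 → no swap
j=8: a[8]=6 ≤ 9 → i=1, swap a[1],a[8] → [4,6,11,14,16,10,17,13,20,3,9]
j=9: a[9]=3 ≤ 9 → i=2, swap a[2],a[9] → [4,6,3,14,16,10,17,13,20,11,9]
final swap a[3],a[10] → [4,6,3,9,16,10,17,13,20,11,14]; return 3
p = 3; k-1 = 4 > 3 ⇒ right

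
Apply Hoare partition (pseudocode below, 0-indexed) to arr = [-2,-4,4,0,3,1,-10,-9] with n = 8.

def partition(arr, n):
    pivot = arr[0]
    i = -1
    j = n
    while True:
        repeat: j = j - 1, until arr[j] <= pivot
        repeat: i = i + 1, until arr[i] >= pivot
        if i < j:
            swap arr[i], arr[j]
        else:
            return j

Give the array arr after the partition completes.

pivot=-2
j stops at 7 (-9), i stops at 0 (-2); swap ⇒ [-9,-4,4,0,3,1,-10,-2]
j stops at 6 (-10), i stops at 2 (4); swap ⇒ [-9,-4,-10,0,3,1,4,-2]
j stops at 2, i stops at 3; i≥j ⇒ return 2. arr=[-9,-4,-10,0,3,1,4,-2]

[-9,-4,-10,0,3,1,4,-2]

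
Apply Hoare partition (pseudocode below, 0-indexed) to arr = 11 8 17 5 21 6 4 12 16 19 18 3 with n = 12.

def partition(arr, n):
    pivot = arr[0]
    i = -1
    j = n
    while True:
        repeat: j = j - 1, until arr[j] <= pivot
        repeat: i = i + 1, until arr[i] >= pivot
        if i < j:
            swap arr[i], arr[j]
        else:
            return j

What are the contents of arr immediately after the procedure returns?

pivot=11
j stops at 11 (3), i stops at 0 (11); swap ⇒ 3 8 17 5 21 6 4 12 16 19 18 11
j stops at 6 (4), i stops at 2 (17); swap ⇒ 3 8 4 5 21 6 17 12 16 19 18 11
j stops at 5 (6), i stops at 4 (21); swap ⇒ 3 8 4 5 6 21 17 12 16 19 18 11
j stops at 4, i stops at 5; i≥j ⇒ return 4. arr=3 8 4 5 6 21 17 12 16 19 18 11

3 8 4 5 6 21 17 12 16 19 18 11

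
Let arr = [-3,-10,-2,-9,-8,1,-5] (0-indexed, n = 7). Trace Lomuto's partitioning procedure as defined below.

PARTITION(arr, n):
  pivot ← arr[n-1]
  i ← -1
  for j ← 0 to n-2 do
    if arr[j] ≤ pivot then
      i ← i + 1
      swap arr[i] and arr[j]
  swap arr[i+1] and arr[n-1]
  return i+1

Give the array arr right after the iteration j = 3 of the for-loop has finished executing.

pivot=-5, i=-1
j=0: -3>-5, skip
j=1: -10≤-5, i=0, swap(0,1) ⇒ [-10,-3,-2,-9,-8,1,-5]
j=2: -2>-5, skip
j=3: -9≤-5, i=1, swap(1,3) ⇒ [-10,-9,-2,-3,-8,1,-5]
(after j=3) arr = [-10,-9,-2,-3,-8,1,-5]

[-10,-9,-2,-3,-8,1,-5]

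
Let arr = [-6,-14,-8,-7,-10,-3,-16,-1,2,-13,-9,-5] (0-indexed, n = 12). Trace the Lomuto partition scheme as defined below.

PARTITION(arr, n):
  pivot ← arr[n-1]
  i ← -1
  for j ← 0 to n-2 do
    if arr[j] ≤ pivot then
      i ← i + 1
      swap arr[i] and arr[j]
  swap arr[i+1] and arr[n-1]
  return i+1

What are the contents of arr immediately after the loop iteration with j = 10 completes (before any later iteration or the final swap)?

[-6,-14,-8,-7,-10,-16,-13,-9,2,-3,-1,-5]

pivot = arr[11] = -5; i = -1
j=0: arr[0]=-6 ≤ -5 → i=0, swap arr[0],arr[0] (no change) → [-6,-14,-8,-7,-10,-3,-16,-1,2,-13,-9,-5]
j=1: arr[1]=-14 ≤ -5 → i=1, swap arr[1],arr[1] (no change) → [-6,-14,-8,-7,-10,-3,-16,-1,2,-13,-9,-5]
j=2: arr[2]=-8 ≤ -5 → i=2, swap arr[2],arr[2] (no change) → [-6,-14,-8,-7,-10,-3,-16,-1,2,-13,-9,-5]
j=3: arr[3]=-7 ≤ -5 → i=3, swap arr[3],arr[3] (no change) → [-6,-14,-8,-7,-10,-3,-16,-1,2,-13,-9,-5]
j=4: arr[4]=-10 ≤ -5 → i=4, swap arr[4],arr[4] (no change) → [-6,-14,-8,-7,-10,-3,-16,-1,2,-13,-9,-5]
j=5: arr[5]=-3 > -5 → no swap
j=6: arr[6]=-16 ≤ -5 → i=5, swap arr[5],arr[6] → [-6,-14,-8,-7,-10,-16,-3,-1,2,-13,-9,-5]
j=7: arr[7]=-1 > -5 → no swap
j=8: arr[8]=2 > -5 → no swap
j=9: arr[9]=-13 ≤ -5 → i=6, swap arr[6],arr[9] → [-6,-14,-8,-7,-10,-16,-13,-1,2,-3,-9,-5]
j=10: arr[10]=-9 ≤ -5 → i=7, swap arr[7],arr[10] → [-6,-14,-8,-7,-10,-16,-13,-9,2,-3,-1,-5]
(after j=10) arr = [-6,-14,-8,-7,-10,-16,-13,-9,2,-3,-1,-5]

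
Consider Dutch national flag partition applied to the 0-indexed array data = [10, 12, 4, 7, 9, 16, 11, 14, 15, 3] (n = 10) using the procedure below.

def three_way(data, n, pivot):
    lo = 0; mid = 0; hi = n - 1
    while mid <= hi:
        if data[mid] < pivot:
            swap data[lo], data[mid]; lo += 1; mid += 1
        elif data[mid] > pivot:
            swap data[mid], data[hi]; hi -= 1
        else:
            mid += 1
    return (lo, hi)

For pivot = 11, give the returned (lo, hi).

(5, 5)

lo=0 mid=0 hi=9
10<11: swap(0,0), lo=1 mid=1 ⇒ [10, 12, 4, 7, 9, 16, 11, 14, 15, 3]
12>11: swap(1,9), hi=8 ⇒ [10, 3, 4, 7, 9, 16, 11, 14, 15, 12]
3<11: swap(1,1), lo=2 mid=2 ⇒ [10, 3, 4, 7, 9, 16, 11, 14, 15, 12]
4<11: swap(2,2), lo=3 mid=3 ⇒ [10, 3, 4, 7, 9, 16, 11, 14, 15, 12]
7<11: swap(3,3), lo=4 mid=4 ⇒ [10, 3, 4, 7, 9, 16, 11, 14, 15, 12]
9<11: swap(4,4), lo=5 mid=5 ⇒ [10, 3, 4, 7, 9, 16, 11, 14, 15, 12]
16>11: swap(5,8), hi=7 ⇒ [10, 3, 4, 7, 9, 15, 11, 14, 16, 12]
15>11: swap(5,7), hi=6 ⇒ [10, 3, 4, 7, 9, 14, 11, 15, 16, 12]
14>11: swap(5,6), hi=5 ⇒ [10, 3, 4, 7, 9, 11, 14, 15, 16, 12]
11=11: mid=6
done. lo=5 hi=5; data=[10, 3, 4, 7, 9, 11, 14, 15, 16, 12]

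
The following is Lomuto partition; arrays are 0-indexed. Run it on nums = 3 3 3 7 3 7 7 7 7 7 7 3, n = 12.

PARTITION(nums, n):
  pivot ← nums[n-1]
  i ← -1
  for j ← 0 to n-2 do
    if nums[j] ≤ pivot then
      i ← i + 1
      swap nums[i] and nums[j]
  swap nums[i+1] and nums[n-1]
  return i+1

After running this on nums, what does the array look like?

pivot = nums[11] = 3; i = -1
j=0: nums[0]=3 ≤ 3 → i=0, swap nums[0],nums[0] (no change) → 3 3 3 7 3 7 7 7 7 7 7 3
j=1: nums[1]=3 ≤ 3 → i=1, swap nums[1],nums[1] (no change) → 3 3 3 7 3 7 7 7 7 7 7 3
j=2: nums[2]=3 ≤ 3 → i=2, swap nums[2],nums[2] (no change) → 3 3 3 7 3 7 7 7 7 7 7 3
j=3: nums[3]=7 > 3 → no swap
j=4: nums[4]=3 ≤ 3 → i=3, swap nums[3],nums[4] → 3 3 3 3 7 7 7 7 7 7 7 3
j=5: nums[5]=7 > 3 → no swap
j=6: nums[6]=7 > 3 → no swap
j=7: nums[7]=7 > 3 → no swap
j=8: nums[8]=7 > 3 → no swap
j=9: nums[9]=7 > 3 → no swap
j=10: nums[10]=7 > 3 → no swap
final swap nums[4],nums[11] → 3 3 3 3 3 7 7 7 7 7 7 7; return 4

3 3 3 3 3 7 7 7 7 7 7 7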